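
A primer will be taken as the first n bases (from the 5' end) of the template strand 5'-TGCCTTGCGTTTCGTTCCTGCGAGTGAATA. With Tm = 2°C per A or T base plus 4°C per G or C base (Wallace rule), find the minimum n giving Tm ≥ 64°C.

n = 21

First 20 bases: TGCCTTGCGTTTCGTTCCTG → Tm = 62°C (< 64°C)
First 21 bases: TGCCTTGCGTTTCGTTCCTGC → Tm = 66°C (≥ 64°C)
Each additional base adds 2°C (A/T) or 4°C (G/C), so Tm is non-decreasing in n; n = 21 is the first length to reach 64°C.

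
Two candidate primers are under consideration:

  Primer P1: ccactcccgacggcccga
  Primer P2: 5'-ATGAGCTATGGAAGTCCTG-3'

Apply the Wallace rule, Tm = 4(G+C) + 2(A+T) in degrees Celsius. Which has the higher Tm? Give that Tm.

Primer P1, 64°C

Primer P1: A+T=4, G+C=14 → Tm = 2(4)+4(14) = 64°C
Primer P2: A+T=10, G+C=9 → Tm = 2(10)+4(9) = 56°C
64°C vs 56°C → primer P1 is higher.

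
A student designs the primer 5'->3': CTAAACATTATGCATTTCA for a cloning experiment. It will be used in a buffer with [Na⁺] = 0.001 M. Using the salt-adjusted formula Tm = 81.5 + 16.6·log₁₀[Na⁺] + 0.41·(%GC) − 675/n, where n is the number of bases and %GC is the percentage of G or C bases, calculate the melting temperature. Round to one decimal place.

7.0°C

Length n = 19. T=7, A=7, G=1, C=4
G+C = 5, so %GC = 5/19 × 100 = 26.316%
Salt term: 16.6 × (-3) = -49.8
GC term: 0.41 × 26.316 = 10.79; length term: −675/19 = −35.526
Tm = 81.5 + (-49.8) + 10.79 − 35.526 = 6.964 → 7.0°C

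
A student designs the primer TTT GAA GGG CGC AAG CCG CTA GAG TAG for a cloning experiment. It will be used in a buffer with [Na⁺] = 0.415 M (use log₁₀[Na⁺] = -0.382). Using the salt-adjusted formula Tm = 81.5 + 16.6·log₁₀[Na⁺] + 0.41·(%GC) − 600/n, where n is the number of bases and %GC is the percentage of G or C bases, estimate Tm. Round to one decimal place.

Length n = 27. Counting bases: G=10, C=5, T=5, A=7
G+C = 15, so %GC = 15/27 × 100 = 55.556%
Salt term: 16.6 × (-0.382) = -6.341
GC term: 0.41 × 55.556 = 22.778; length term: −600/27 = −22.222
Tm = 81.5 + (-6.341) + 22.778 − 22.222 = 75.715 → 75.7°C

75.7°C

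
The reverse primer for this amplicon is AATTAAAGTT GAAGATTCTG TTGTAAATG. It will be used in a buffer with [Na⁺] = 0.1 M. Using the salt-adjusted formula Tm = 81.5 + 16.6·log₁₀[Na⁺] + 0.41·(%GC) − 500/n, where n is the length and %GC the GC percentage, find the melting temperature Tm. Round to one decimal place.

57.6°C

Length n = 29. Scanning the sequence gives T=11, C=1, A=11, G=6.
G+C = 7, so %GC = 7/29 × 100 = 24.138%
Salt term: 16.6 × (-1) = -16.6
GC term: 0.41 × 24.138 = 9.897; length term: −500/29 = −17.241
Tm = 81.5 + (-16.6) + 9.897 − 17.241 = 57.556 → 57.6°C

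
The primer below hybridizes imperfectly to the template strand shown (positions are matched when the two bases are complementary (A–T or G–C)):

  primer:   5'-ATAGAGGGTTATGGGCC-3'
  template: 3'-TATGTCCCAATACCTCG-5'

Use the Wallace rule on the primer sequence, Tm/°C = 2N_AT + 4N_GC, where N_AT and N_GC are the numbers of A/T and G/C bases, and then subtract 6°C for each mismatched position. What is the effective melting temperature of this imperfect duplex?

34°C

Primer base counts: A=4, T=4, G=7, C=2 → A+T=8, G+C=9
Perfect-match Tm = 2(8) + 4(9) = 16 + 36 = 52°C
Mismatches (positions where the bases are not complementary): 3 (at positions 4, 15, 16)
Effective Tm = 52 − 3×6 = 52 − 18 = 34°C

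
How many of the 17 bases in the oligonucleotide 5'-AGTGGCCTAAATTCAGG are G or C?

8

Base counts: T=4, C=3, G=5, A=5
G+C = 5 + 3 = 8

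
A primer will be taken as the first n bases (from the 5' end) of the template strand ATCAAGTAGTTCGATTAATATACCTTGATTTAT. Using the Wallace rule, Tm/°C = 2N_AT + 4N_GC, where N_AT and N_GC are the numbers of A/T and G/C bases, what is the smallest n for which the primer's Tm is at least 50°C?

n = 20

First 19 bases: ATCAAGTAGTTCGATTAAT → Tm = 48°C (< 50°C)
First 20 bases: ATCAAGTAGTTCGATTAATA → Tm = 50°C (≥ 50°C)
Each additional base adds 2°C (A/T) or 4°C (G/C), so Tm is non-decreasing in n; n = 20 is the first length to reach 50°C.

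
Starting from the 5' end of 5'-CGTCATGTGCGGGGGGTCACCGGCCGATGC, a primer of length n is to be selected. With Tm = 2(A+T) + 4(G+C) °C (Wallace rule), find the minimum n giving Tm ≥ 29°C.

First 9 bases: CGTCATGTG → Tm = 28°C (< 29°C)
First 10 bases: CGTCATGTGC → Tm = 32°C (≥ 29°C)
Each additional base adds 2°C (A/T) or 4°C (G/C), so Tm is non-decreasing in n; n = 10 is the first length to reach 29°C.

n = 10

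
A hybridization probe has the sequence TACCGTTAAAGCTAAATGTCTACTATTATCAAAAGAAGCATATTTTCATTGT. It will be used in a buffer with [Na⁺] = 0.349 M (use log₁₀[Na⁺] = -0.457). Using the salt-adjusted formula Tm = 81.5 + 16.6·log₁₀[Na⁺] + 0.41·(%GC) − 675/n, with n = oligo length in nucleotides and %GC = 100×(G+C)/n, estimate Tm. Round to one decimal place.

Length n = 52. Base counts: T=19, G=6, C=8, A=19
G+C = 14, so %GC = 14/52 × 100 = 26.923%
Salt term: 16.6 × (-0.457) = -7.586
GC term: 0.41 × 26.923 = 11.038; length term: −675/52 = −12.981
Tm = 81.5 + (-7.586) + 11.038 − 12.981 = 71.971 → 72.0°C

72.0°C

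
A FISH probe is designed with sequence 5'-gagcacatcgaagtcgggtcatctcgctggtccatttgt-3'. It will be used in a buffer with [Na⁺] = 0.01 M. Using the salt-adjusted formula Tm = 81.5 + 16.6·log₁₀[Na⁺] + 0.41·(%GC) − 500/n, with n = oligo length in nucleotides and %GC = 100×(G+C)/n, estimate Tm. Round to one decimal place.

57.6°C

Length n = 39. G=11, T=11, A=7, C=10
G+C = 21, so %GC = 21/39 × 100 = 53.846%
Salt term: 16.6 × (-2) = -33.2
GC term: 0.41 × 53.846 = 22.077; length term: −500/39 = −12.821
Tm = 81.5 + (-33.2) + 22.077 − 12.821 = 57.556 → 57.6°C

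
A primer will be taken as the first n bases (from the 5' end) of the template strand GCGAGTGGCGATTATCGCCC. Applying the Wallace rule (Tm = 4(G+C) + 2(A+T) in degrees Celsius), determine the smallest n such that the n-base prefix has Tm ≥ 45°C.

n = 15

First 14 bases: GCGAGTGGCGATTA → Tm = 44°C (< 45°C)
First 15 bases: GCGAGTGGCGATTAT → Tm = 46°C (≥ 45°C)
Since every base adds ≥2°C, Tm only increases with n, so the threshold is first crossed at n = 15.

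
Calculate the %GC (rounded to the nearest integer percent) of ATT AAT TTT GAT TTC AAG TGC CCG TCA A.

Base counts: T=11, G=4, A=8, C=5
G+C = 4 + 5 = 9 out of 28 bases
%GC = 9/28 × 100 = 32.14% ≈ 32%

32%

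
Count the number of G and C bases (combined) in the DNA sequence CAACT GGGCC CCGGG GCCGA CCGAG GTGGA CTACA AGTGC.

Base counts: A=8, G=15, C=13, T=4
G+C = 15 + 13 = 28

28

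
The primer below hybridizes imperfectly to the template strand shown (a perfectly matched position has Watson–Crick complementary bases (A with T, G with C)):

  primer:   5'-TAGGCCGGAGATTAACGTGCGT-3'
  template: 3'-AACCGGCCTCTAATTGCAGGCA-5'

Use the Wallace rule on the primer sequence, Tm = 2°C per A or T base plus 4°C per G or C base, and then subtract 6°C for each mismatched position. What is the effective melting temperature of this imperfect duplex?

Primer base counts: A=5, T=5, G=8, C=4 → A+T=10, G+C=12
Perfect-match Tm = 2(10) + 4(12) = 20 + 48 = 68°C
Mismatches (positions where the bases are not complementary): 2 (at positions 2, 19)
Effective Tm = 68 − 2×6 = 68 − 12 = 56°C

56°C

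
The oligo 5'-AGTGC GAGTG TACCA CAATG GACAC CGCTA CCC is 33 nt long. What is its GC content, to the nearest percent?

Scanning the sequence gives C=11, G=8, T=5, A=9.
G+C = 8 + 11 = 19 out of 33 bases
%GC = 19/33 × 100 = 57.58% ≈ 58%

58%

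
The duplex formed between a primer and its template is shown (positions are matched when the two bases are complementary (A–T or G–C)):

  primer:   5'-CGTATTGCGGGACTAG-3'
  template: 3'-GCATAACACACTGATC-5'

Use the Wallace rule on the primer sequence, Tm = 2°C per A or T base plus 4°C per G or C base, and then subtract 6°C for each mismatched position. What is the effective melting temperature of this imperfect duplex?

38°C

Primer base counts: A=3, T=4, G=6, C=3 → A+T=7, G+C=9
Perfect-match Tm = 2(7) + 4(9) = 14 + 36 = 50°C
Mismatches (positions where the bases are not complementary): 2 (at positions 8, 10)
Effective Tm = 50 − 2×6 = 50 − 12 = 38°C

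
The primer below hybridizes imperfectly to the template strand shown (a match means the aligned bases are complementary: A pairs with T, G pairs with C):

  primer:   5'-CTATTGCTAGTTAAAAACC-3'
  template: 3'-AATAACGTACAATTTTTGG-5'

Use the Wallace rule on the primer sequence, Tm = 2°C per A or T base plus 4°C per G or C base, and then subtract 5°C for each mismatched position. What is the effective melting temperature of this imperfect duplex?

35°C

Primer base counts: A=7, T=6, G=2, C=4 → A+T=13, G+C=6
Perfect-match Tm = 2(13) + 4(6) = 26 + 24 = 50°C
Mismatches (positions where the bases are not complementary): 3 (at positions 1, 8, 9)
Effective Tm = 50 − 3×5 = 50 − 15 = 35°C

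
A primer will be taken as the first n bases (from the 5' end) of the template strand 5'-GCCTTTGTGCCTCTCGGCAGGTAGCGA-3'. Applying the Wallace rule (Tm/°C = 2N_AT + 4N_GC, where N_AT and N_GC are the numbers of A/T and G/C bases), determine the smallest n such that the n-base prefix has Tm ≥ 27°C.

First 8 bases: GCCTTTGT → Tm = 24°C (< 27°C)
First 9 bases: GCCTTTGTG → Tm = 28°C (≥ 27°C)
Since every base adds ≥2°C, Tm only increases with n, so the threshold is first crossed at n = 9.

n = 9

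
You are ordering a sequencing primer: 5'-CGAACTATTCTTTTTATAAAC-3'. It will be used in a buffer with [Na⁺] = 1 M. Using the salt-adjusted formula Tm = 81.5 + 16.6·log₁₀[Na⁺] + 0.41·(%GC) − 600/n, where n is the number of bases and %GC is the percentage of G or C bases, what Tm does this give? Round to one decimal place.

Length n = 21. Base counts: C=4, G=1, T=9, A=7
G+C = 5, so %GC = 5/21 × 100 = 23.81%
Salt term: 16.6 × (0) = 0
GC term: 0.41 × 23.81 = 9.762; length term: −600/21 = −28.571
Tm = 81.5 + (0) + 9.762 − 28.571 = 62.691 → 62.7°C

62.7°C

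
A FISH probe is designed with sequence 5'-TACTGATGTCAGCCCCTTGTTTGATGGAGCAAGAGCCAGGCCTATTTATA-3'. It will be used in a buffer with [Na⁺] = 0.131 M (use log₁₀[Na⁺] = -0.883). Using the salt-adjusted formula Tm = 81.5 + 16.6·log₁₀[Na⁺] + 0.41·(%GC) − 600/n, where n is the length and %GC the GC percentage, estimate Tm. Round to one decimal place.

Length n = 50. C=11, A=12, G=12, T=15
G+C = 23, so %GC = 23/50 × 100 = 46%
Salt term: 16.6 × (-0.883) = -14.658
GC term: 0.41 × 46 = 18.86; length term: −600/50 = −12
Tm = 81.5 + (-14.658) + 18.86 − 12 = 73.702 → 73.7°C

73.7°C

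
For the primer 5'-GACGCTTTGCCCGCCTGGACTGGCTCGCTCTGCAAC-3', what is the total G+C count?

Base counts: G=10, C=14, A=4, T=8
Total G or C: 10 + 14 = 24

24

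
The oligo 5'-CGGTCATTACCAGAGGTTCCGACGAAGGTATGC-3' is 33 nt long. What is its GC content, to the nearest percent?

55%

T=7, C=8, G=10, A=8
G+C = 10 + 8 = 18 out of 33 bases
%GC = 18/33 × 100 = 54.55% ≈ 55%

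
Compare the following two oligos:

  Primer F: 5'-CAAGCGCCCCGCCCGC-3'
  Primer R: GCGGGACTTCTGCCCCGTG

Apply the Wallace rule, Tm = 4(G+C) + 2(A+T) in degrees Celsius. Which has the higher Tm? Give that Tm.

Primer F: A+T=2, G+C=14 → Tm = 2(2)+4(14) = 60°C
Primer R: A+T=5, G+C=14 → Tm = 2(5)+4(14) = 66°C
60°C vs 66°C → primer R is higher.

Primer R, 66°C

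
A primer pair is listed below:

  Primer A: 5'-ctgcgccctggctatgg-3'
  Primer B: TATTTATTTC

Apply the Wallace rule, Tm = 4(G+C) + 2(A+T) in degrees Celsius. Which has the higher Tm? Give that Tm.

Primer A, 58°C

Primer A: A+T=5, G+C=12 → Tm = 2(5)+4(12) = 58°C
Primer B: A+T=9, G+C=1 → Tm = 2(9)+4(1) = 22°C
58°C vs 22°C → primer A is higher.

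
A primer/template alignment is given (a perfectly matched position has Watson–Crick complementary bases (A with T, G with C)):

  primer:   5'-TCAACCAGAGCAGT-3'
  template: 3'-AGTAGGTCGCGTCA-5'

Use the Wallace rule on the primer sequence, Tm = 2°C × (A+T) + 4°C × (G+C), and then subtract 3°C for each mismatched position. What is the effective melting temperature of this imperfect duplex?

36°C

Primer base counts: A=5, T=2, G=3, C=4 → A+T=7, G+C=7
Perfect-match Tm = 2(7) + 4(7) = 14 + 28 = 42°C
Mismatches (positions where the bases are not complementary): 2 (at positions 4, 9)
Effective Tm = 42 − 2×3 = 42 − 6 = 36°C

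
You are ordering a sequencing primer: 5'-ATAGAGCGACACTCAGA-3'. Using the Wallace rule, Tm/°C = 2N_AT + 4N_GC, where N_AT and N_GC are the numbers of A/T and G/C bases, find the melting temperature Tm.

50°C

Scanning the sequence gives T=2, A=7, C=4, G=4.
So N_AT = 9 and N_GC = 8.
Tm = 2×9 + 4×8 = 50°C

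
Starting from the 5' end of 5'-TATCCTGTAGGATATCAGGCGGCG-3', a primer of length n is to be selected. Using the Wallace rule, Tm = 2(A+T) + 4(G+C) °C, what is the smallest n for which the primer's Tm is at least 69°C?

First 22 bases: TATCCTGTAGGATATCAGGCGG → Tm = 66°C (< 69°C)
First 23 bases: TATCCTGTAGGATATCAGGCGGC → Tm = 70°C (≥ 69°C)
Each additional base adds 2°C (A/T) or 4°C (G/C), so Tm is non-decreasing in n; n = 23 is the first length to reach 69°C.

n = 23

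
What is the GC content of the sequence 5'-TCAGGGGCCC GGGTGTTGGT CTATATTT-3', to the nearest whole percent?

T=10, G=10, A=3, C=5
G+C = 10 + 5 = 15 out of 28 bases
%GC = 15/28 × 100 = 53.57% ≈ 54%

54%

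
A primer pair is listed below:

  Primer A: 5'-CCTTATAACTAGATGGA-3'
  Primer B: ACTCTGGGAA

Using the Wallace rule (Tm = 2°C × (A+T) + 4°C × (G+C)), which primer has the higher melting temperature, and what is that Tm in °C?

Primer A: A+T=11, G+C=6 → Tm = 2(11)+4(6) = 46°C
Primer B: A+T=5, G+C=5 → Tm = 2(5)+4(5) = 30°C
46°C vs 30°C → primer A is higher.

Primer A, 46°C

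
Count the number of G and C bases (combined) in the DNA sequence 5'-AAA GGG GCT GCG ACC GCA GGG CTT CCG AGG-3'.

21

G=13, A=6, T=3, C=8
G+C = 13 + 8 = 21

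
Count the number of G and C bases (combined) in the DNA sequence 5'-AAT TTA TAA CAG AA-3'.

2

Base counts: C=1, T=4, A=8, G=1
G+C = 1 + 1 = 2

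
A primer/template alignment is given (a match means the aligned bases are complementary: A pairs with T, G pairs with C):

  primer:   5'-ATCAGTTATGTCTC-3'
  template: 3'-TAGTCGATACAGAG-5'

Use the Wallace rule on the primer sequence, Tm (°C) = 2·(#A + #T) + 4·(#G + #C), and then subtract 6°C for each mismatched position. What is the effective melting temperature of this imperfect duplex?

32°C

Primer base counts: A=3, T=6, G=2, C=3 → A+T=9, G+C=5
Perfect-match Tm = 2(9) + 4(5) = 18 + 20 = 38°C
Mismatches (positions where the bases are not complementary): 1 (at position 6)
Effective Tm = 38 − 1×6 = 38 − 6 = 32°C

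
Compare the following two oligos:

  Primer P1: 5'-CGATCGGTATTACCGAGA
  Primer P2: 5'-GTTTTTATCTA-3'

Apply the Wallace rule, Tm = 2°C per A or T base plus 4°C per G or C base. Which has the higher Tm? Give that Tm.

Primer P1: A+T=9, G+C=9 → Tm = 2(9)+4(9) = 54°C
Primer P2: A+T=9, G+C=2 → Tm = 2(9)+4(2) = 26°C
54°C vs 26°C → primer P1 is higher.

Primer P1, 54°C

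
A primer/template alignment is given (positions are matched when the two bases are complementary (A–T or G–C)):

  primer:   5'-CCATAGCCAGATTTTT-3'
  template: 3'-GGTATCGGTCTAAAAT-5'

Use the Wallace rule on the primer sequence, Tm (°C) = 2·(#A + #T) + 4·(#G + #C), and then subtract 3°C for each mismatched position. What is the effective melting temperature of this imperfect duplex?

41°C

Primer base counts: A=4, T=6, G=2, C=4 → A+T=10, G+C=6
Perfect-match Tm = 2(10) + 4(6) = 20 + 24 = 44°C
Mismatches (positions where the bases are not complementary): 1 (at position 16)
Effective Tm = 44 − 1×3 = 44 − 3 = 41°C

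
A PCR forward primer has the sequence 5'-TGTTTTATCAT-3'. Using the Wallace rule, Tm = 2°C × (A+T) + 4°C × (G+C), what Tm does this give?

Scanning the sequence gives A=2, T=7, G=1, C=1.
AT pairs contribute 9, GC pairs contribute 2.
Tm = 2(9) + 4(2) = 18 + 8 = 26°C

26°C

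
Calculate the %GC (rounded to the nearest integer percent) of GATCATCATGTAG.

Base counts: A=4, G=3, C=2, T=4
G+C = 3 + 2 = 5 out of 13 bases
%GC = 5/13 × 100 = 38.46% ≈ 38%

38%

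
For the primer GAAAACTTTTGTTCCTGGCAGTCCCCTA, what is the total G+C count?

Base counts: A=6, T=9, C=8, G=5
G+C = 5 + 8 = 13

13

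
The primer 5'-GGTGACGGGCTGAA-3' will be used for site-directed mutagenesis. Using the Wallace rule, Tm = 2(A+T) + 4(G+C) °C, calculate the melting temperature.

46°C

Scanning the sequence gives T=2, G=7, A=3, C=2.
AT pairs contribute 5, GC pairs contribute 9.
Tm = 4·9 + 2·5 = 36 + 10 = 46°C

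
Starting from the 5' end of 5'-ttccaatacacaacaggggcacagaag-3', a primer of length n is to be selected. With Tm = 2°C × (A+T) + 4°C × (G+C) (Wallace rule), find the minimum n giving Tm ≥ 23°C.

n = 9

First 8 bases: TTCCAATA → Tm = 20°C (< 23°C)
First 9 bases: TTCCAATAC → Tm = 24°C (≥ 23°C)
Each additional base adds 2°C (A/T) or 4°C (G/C), so Tm is non-decreasing in n; n = 9 is the first length to reach 23°C.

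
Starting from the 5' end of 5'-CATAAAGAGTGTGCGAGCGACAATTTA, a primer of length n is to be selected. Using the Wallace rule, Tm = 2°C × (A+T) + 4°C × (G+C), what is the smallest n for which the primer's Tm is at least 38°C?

n = 14

First 13 bases: CATAAAGAGTGTG → Tm = 36°C (< 38°C)
First 14 bases: CATAAAGAGTGTGC → Tm = 40°C (≥ 38°C)
Each additional base adds 2°C (A/T) or 4°C (G/C), so Tm is non-decreasing in n; n = 14 is the first length to reach 38°C.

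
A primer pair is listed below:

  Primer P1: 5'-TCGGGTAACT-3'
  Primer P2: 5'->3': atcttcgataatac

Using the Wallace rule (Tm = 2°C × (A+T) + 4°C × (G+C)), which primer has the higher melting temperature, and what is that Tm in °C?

Primer P1: A+T=5, G+C=5 → Tm = 2(5)+4(5) = 30°C
Primer P2: A+T=10, G+C=4 → Tm = 2(10)+4(4) = 36°C
30°C vs 36°C → primer P2 is higher.

Primer P2, 36°C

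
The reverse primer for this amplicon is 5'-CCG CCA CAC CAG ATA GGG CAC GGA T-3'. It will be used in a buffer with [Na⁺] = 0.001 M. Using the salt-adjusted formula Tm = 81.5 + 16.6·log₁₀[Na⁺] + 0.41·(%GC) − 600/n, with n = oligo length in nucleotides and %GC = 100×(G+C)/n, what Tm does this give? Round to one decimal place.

33.9°C

Length n = 25. G=7, A=7, C=9, T=2
G+C = 16, so %GC = 16/25 × 100 = 64%
Salt term: 16.6 × (-3) = -49.8
GC term: 0.41 × 64 = 26.24; length term: −600/25 = −24
Tm = 81.5 + (-49.8) + 26.24 − 24 = 33.94 → 33.9°C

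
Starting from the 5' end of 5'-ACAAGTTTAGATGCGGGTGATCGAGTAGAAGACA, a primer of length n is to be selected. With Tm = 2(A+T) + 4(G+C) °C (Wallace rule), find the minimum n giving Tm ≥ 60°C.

n = 21

First 20 bases: ACAAGTTTAGATGCGGGTGA → Tm = 58°C (< 60°C)
First 21 bases: ACAAGTTTAGATGCGGGTGAT → Tm = 60°C (≥ 60°C)
Since every base adds ≥2°C, Tm only increases with n, so the threshold is first crossed at n = 21.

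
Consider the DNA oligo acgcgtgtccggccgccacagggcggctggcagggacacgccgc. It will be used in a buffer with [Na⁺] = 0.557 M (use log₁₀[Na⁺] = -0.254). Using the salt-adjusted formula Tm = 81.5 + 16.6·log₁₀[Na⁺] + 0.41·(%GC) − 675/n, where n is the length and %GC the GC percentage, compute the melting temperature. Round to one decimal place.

94.6°C

Length n = 44. Counting bases: C=17, A=6, G=18, T=3
G+C = 35, so %GC = 35/44 × 100 = 79.545%
Salt term: 16.6 × (-0.254) = -4.216
GC term: 0.41 × 79.545 = 32.613; length term: −675/44 = −15.341
Tm = 81.5 + (-4.216) + 32.613 − 15.341 = 94.556 → 94.6°C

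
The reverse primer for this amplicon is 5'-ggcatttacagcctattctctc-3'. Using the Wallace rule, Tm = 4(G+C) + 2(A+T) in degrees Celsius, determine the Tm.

64°C

T=8, C=7, G=3, A=4
A+T = 12, G+C = 10
Tm = 2×12 + 4×10 = 64°C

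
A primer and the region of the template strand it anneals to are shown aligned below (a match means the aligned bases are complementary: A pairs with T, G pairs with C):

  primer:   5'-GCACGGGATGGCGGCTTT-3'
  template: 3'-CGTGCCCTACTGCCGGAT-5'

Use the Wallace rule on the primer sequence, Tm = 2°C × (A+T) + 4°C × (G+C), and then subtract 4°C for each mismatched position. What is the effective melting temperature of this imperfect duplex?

Primer base counts: A=2, T=4, G=8, C=4 → A+T=6, G+C=12
Perfect-match Tm = 2(6) + 4(12) = 12 + 48 = 60°C
Mismatches (positions where the bases are not complementary): 3 (at positions 11, 16, 18)
Effective Tm = 60 − 3×4 = 60 − 12 = 48°C

48°C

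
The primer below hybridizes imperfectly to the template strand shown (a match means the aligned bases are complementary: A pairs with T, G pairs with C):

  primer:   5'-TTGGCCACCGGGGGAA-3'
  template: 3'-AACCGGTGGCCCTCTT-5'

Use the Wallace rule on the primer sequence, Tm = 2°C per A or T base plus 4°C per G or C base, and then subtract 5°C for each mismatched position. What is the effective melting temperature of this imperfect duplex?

Primer base counts: A=3, T=2, G=7, C=4 → A+T=5, G+C=11
Perfect-match Tm = 2(5) + 4(11) = 10 + 44 = 54°C
Mismatches (positions where the bases are not complementary): 1 (at position 13)
Effective Tm = 54 − 1×5 = 54 − 5 = 49°C

49°C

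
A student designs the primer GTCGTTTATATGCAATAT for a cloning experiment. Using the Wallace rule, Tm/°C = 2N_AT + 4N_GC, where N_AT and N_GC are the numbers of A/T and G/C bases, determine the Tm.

46°C

Counting bases: C=2, T=8, G=3, A=5
AT pairs contribute 13, GC pairs contribute 5.
Tm = 2×13 + 4×5 = 46°C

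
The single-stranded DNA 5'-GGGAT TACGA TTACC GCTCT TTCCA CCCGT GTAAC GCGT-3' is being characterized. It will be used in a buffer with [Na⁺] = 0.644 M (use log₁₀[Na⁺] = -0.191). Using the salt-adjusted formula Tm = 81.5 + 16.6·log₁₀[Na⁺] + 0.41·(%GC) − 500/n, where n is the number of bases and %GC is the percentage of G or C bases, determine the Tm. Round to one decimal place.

Length n = 39. G=9, T=11, C=12, A=7
G+C = 21, so %GC = 21/39 × 100 = 53.846%
Salt term: 16.6 × (-0.191) = -3.171
GC term: 0.41 × 53.846 = 22.077; length term: −500/39 = −12.821
Tm = 81.5 + (-3.171) + 22.077 − 12.821 = 87.585 → 87.6°C

87.6°C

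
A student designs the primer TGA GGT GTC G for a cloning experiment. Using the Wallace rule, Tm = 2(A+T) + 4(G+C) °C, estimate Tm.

32°C

Base counts: T=3, C=1, A=1, G=5
AT pairs contribute 4, GC pairs contribute 6.
Tm = 4·6 + 2·4 = 24 + 8 = 32°C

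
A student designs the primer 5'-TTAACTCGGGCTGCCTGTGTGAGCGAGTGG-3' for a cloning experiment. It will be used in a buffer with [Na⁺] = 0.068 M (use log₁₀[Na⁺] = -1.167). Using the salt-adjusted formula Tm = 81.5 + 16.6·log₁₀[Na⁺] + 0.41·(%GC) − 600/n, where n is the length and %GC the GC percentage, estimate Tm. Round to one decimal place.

66.7°C

Length n = 30. Counting bases: G=12, A=4, C=6, T=8
G+C = 18, so %GC = 18/30 × 100 = 60%
Salt term: 16.6 × (-1.167) = -19.372
GC term: 0.41 × 60 = 24.6; length term: −600/30 = −20
Tm = 81.5 + (-19.372) + 24.6 − 20 = 66.728 → 66.7°C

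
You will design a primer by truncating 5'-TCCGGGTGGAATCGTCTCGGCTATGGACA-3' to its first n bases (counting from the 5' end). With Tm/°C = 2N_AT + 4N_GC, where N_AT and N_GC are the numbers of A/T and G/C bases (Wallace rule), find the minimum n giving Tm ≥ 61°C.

n = 19

First 18 bases: TCCGGGTGGAATCGTCTC → Tm = 58°C (< 61°C)
First 19 bases: TCCGGGTGGAATCGTCTCG → Tm = 62°C (≥ 61°C)
Each additional base adds 2°C (A/T) or 4°C (G/C), so Tm is non-decreasing in n; n = 19 is the first length to reach 61°C.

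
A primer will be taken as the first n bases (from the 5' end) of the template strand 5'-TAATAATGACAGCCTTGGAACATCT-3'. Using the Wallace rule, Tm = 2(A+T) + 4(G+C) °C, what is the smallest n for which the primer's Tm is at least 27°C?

n = 12

First 11 bases: TAATAATGACA → Tm = 26°C (< 27°C)
First 12 bases: TAATAATGACAG → Tm = 30°C (≥ 27°C)
Since every base adds ≥2°C, Tm only increases with n, so the threshold is first crossed at n = 12.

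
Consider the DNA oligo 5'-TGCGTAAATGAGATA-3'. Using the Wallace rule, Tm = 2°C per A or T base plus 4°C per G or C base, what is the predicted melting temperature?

Scanning the sequence gives T=4, G=4, A=6, C=1.
AT pairs contribute 10, GC pairs contribute 5.
Tm = 2×10 + 4×5 = 40°C

40°C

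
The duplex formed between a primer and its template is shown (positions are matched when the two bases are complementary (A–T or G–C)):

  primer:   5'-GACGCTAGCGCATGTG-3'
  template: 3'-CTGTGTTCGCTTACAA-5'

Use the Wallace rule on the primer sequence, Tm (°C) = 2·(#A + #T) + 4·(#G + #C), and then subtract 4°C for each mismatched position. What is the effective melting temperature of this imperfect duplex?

36°C

Primer base counts: A=3, T=3, G=6, C=4 → A+T=6, G+C=10
Perfect-match Tm = 2(6) + 4(10) = 12 + 40 = 52°C
Mismatches (positions where the bases are not complementary): 4 (at positions 4, 6, 11, 16)
Effective Tm = 52 − 4×4 = 52 − 16 = 36°C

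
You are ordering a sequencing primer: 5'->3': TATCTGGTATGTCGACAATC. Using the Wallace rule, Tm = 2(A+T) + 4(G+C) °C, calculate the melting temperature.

56°C

Scanning the sequence gives G=4, T=7, C=4, A=5.
So N_AT = 12 and N_GC = 8.
Tm = 2(12) + 4(8) = 24 + 32 = 56°C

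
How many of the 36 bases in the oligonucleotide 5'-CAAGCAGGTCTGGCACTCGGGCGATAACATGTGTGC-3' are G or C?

Counting bases: T=7, C=9, A=8, G=12
G+C = 12 + 9 = 21

21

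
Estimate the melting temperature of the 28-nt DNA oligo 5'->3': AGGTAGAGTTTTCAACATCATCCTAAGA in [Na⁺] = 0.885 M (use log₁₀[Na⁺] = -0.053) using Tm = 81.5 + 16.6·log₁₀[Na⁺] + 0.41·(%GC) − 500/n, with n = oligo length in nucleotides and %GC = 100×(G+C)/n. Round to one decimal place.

Length n = 28. Base counts: T=8, C=5, G=5, A=10
G+C = 10, so %GC = 10/28 × 100 = 35.714%
Salt term: 16.6 × (-0.053) = -0.88
GC term: 0.41 × 35.714 = 14.643; length term: −500/28 = −17.857
Tm = 81.5 + (-0.88) + 14.643 − 17.857 = 77.406 → 77.4°C

77.4°C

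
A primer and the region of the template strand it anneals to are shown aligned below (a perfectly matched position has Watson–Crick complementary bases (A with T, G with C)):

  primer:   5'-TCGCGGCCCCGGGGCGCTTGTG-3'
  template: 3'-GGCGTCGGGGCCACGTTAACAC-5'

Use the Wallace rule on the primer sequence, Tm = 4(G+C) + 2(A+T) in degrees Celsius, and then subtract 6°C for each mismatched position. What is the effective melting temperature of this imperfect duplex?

Primer base counts: A=0, T=4, G=10, C=8 → A+T=4, G+C=18
Perfect-match Tm = 2(4) + 4(18) = 8 + 72 = 80°C
Mismatches (positions where the bases are not complementary): 5 (at positions 1, 5, 13, 16, 17)
Effective Tm = 80 − 5×6 = 80 − 30 = 50°C

50°C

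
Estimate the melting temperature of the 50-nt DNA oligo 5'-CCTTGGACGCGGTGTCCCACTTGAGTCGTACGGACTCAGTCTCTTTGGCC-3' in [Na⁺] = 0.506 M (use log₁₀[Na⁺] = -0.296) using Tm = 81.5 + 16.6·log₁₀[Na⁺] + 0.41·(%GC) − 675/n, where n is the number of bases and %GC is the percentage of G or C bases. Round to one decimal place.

Length n = 50. Base counts: A=6, G=14, C=16, T=14
G+C = 30, so %GC = 30/50 × 100 = 60%
Salt term: 16.6 × (-0.296) = -4.914
GC term: 0.41 × 60 = 24.6; length term: −675/50 = −13.5
Tm = 81.5 + (-4.914) + 24.6 − 13.5 = 87.686 → 87.7°C

87.7°C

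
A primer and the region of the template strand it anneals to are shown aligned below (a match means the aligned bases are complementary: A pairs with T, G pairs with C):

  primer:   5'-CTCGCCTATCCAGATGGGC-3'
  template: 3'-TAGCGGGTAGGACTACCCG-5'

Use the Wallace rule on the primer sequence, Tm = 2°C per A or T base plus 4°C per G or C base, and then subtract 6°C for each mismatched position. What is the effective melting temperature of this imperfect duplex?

Primer base counts: A=3, T=4, G=5, C=7 → A+T=7, G+C=12
Perfect-match Tm = 2(7) + 4(12) = 14 + 48 = 62°C
Mismatches (positions where the bases are not complementary): 3 (at positions 1, 7, 12)
Effective Tm = 62 − 3×6 = 62 − 18 = 44°C

44°C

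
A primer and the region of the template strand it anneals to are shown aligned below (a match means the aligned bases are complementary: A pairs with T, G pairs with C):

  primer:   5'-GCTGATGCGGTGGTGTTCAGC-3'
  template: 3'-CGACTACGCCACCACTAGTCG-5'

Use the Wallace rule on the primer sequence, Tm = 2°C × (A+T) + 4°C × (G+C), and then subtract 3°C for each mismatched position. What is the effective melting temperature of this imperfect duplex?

Primer base counts: A=2, T=6, G=9, C=4 → A+T=8, G+C=13
Perfect-match Tm = 2(8) + 4(13) = 16 + 52 = 68°C
Mismatches (positions where the bases are not complementary): 1 (at position 16)
Effective Tm = 68 − 1×3 = 68 − 3 = 65°C

65°C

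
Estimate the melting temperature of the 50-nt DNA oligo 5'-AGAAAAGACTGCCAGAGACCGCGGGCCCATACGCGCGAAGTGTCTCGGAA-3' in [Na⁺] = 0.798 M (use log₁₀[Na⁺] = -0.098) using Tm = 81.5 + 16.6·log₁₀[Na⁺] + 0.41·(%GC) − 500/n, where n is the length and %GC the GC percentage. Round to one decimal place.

Length n = 50. Base counts: G=16, T=5, C=14, A=15
G+C = 30, so %GC = 30/50 × 100 = 60%
Salt term: 16.6 × (-0.098) = -1.627
GC term: 0.41 × 60 = 24.6; length term: −500/50 = −10
Tm = 81.5 + (-1.627) + 24.6 − 10 = 94.473 → 94.5°C

94.5°C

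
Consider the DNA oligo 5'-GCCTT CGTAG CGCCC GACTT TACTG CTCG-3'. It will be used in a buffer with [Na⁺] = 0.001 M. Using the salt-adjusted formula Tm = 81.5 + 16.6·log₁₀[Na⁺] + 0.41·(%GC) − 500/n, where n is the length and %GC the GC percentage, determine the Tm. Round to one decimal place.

Length n = 29. A=3, C=11, G=7, T=8
G+C = 18, so %GC = 18/29 × 100 = 62.069%
Salt term: 16.6 × (-3) = -49.8
GC term: 0.41 × 62.069 = 25.448; length term: −500/29 = −17.241
Tm = 81.5 + (-49.8) + 25.448 − 17.241 = 39.907 → 39.9°C

39.9°C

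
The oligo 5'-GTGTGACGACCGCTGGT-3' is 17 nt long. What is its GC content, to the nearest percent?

Base counts: G=7, T=4, C=4, A=2
G+C = 7 + 4 = 11 out of 17 bases
%GC = 11/17 × 100 = 64.71% ≈ 65%

65%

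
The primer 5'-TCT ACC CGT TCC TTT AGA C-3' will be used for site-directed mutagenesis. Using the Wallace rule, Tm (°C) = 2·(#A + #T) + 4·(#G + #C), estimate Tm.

Counting bases: A=3, T=7, G=2, C=7
AT pairs contribute 10, GC pairs contribute 9.
Tm = 2(10) + 4(9) = 20 + 36 = 56°C

56°C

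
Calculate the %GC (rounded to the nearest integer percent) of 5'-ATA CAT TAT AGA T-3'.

15%

Base counts: T=5, G=1, C=1, A=6
G+C = 1 + 1 = 2 out of 13 bases
%GC = 2/13 × 100 = 15.38% ≈ 15%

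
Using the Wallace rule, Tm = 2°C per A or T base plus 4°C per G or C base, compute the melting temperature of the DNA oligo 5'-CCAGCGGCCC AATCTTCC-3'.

60°C

Scanning the sequence gives T=3, G=3, A=3, C=9.
AT pairs contribute 6, GC pairs contribute 12.
Tm = 2×6 + 4×12 = 60°C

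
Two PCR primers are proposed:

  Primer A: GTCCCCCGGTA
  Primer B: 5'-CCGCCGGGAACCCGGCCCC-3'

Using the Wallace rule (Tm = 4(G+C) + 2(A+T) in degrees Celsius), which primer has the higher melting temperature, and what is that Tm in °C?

Primer B, 72°C

Primer A: A+T=3, G+C=8 → Tm = 2(3)+4(8) = 38°C
Primer B: A+T=2, G+C=17 → Tm = 2(2)+4(17) = 72°C
38°C vs 72°C → primer B is higher.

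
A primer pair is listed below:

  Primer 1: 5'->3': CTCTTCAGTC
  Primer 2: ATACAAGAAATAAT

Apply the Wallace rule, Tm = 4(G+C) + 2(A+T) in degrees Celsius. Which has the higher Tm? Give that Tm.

Primer 1: A+T=5, G+C=5 → Tm = 2(5)+4(5) = 30°C
Primer 2: A+T=12, G+C=2 → Tm = 2(12)+4(2) = 32°C
30°C vs 32°C → primer 2 is higher.

Primer 2, 32°C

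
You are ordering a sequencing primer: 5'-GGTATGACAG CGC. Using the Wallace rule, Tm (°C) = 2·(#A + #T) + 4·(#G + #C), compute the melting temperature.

Scanning the sequence gives A=3, C=3, T=2, G=5.
AT pairs contribute 5, GC pairs contribute 8.
Tm = 2(5) + 4(8) = 10 + 32 = 42°C

42°C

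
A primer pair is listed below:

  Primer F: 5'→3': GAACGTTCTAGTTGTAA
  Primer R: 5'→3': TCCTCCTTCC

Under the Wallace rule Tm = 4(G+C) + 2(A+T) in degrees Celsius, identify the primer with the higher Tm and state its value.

Primer F, 46°C

Primer F: A+T=11, G+C=6 → Tm = 2(11)+4(6) = 46°C
Primer R: A+T=4, G+C=6 → Tm = 2(4)+4(6) = 32°C
46°C vs 32°C → primer F is higher.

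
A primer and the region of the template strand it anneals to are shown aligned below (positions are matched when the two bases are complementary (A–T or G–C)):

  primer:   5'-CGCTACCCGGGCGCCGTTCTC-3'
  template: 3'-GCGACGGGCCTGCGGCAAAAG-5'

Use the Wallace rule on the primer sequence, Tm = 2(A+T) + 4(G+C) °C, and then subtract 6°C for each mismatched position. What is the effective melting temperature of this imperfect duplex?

Primer base counts: A=1, T=4, G=6, C=10 → A+T=5, G+C=16
Perfect-match Tm = 2(5) + 4(16) = 10 + 64 = 74°C
Mismatches (positions where the bases are not complementary): 3 (at positions 5, 11, 19)
Effective Tm = 74 − 3×6 = 74 − 18 = 56°C

56°C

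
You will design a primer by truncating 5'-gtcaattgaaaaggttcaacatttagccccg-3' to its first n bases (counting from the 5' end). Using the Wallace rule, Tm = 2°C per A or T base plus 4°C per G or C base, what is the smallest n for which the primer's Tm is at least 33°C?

First 12 bases: GTCAATTGAAAA → Tm = 30°C (< 33°C)
First 13 bases: GTCAATTGAAAAG → Tm = 34°C (≥ 33°C)
Since every base adds ≥2°C, Tm only increases with n, so the threshold is first crossed at n = 13.

n = 13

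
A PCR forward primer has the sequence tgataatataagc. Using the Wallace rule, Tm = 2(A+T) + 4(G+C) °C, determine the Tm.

Counting bases: C=1, G=2, A=6, T=4
A+T = 10, G+C = 3
Tm = 2(10) + 4(3) = 20 + 12 = 32°C

32°C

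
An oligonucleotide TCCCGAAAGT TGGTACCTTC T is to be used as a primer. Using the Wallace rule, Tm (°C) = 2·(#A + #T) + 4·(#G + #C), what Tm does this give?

Scanning the sequence gives A=4, G=4, T=7, C=6.
AT pairs contribute 11, GC pairs contribute 10.
Tm = 4·10 + 2·11 = 40 + 22 = 62°C

62°C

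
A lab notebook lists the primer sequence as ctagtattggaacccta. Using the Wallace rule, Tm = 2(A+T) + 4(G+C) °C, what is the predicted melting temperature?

Scanning the sequence gives G=3, C=4, A=5, T=5.
A+T = 10, G+C = 7
Tm = 4·7 + 2·10 = 28 + 20 = 48°C

48°C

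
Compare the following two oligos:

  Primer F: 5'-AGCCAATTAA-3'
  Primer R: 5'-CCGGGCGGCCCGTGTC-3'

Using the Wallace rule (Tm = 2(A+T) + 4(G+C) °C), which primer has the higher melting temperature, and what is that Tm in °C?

Primer R, 60°C

Primer F: A+T=7, G+C=3 → Tm = 2(7)+4(3) = 26°C
Primer R: A+T=2, G+C=14 → Tm = 2(2)+4(14) = 60°C
26°C vs 60°C → primer R is higher.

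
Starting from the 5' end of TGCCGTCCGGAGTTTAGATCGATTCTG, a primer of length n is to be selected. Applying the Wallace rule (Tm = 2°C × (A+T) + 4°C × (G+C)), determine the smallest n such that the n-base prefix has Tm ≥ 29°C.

First 8 bases: TGCCGTCC → Tm = 28°C (< 29°C)
First 9 bases: TGCCGTCCG → Tm = 32°C (≥ 29°C)
Since every base adds ≥2°C, Tm only increases with n, so the threshold is first crossed at n = 9.

n = 9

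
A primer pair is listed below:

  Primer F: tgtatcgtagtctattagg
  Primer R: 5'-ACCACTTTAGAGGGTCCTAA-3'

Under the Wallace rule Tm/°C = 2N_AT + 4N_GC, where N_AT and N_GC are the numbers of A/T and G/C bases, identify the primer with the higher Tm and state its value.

Primer R, 58°C

Primer F: A+T=12, G+C=7 → Tm = 2(12)+4(7) = 52°C
Primer R: A+T=11, G+C=9 → Tm = 2(11)+4(9) = 58°C
52°C vs 58°C → primer R is higher.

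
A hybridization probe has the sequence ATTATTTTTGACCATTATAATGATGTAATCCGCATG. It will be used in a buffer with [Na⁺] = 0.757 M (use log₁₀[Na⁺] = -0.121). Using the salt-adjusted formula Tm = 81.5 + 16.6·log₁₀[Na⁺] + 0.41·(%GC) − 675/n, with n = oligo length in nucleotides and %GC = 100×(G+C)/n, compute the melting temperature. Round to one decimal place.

72.1°C

Length n = 36. Counting bases: G=5, T=15, A=11, C=5
G+C = 10, so %GC = 10/36 × 100 = 27.778%
Salt term: 16.6 × (-0.121) = -2.009
GC term: 0.41 × 27.778 = 11.389; length term: −675/36 = −18.75
Tm = 81.5 + (-2.009) + 11.389 − 18.75 = 72.13 → 72.1°C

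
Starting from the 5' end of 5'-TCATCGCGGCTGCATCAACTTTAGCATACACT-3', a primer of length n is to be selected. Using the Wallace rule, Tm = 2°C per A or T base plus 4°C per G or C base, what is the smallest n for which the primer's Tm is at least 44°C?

n = 13

First 12 bases: TCATCGCGGCTG → Tm = 40°C (< 44°C)
First 13 bases: TCATCGCGGCTGC → Tm = 44°C (≥ 44°C)
Each additional base adds 2°C (A/T) or 4°C (G/C), so Tm is non-decreasing in n; n = 13 is the first length to reach 44°C.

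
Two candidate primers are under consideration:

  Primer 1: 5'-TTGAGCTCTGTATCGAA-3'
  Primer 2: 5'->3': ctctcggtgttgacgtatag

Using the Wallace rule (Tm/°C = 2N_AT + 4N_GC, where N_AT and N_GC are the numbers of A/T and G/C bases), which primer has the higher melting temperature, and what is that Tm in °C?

Primer 1: A+T=10, G+C=7 → Tm = 2(10)+4(7) = 48°C
Primer 2: A+T=10, G+C=10 → Tm = 2(10)+4(10) = 60°C
48°C vs 60°C → primer 2 is higher.

Primer 2, 60°C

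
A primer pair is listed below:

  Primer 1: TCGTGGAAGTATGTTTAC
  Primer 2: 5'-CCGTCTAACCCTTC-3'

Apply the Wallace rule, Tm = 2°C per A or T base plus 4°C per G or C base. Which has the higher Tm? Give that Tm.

Primer 1: A+T=11, G+C=7 → Tm = 2(11)+4(7) = 50°C
Primer 2: A+T=6, G+C=8 → Tm = 2(6)+4(8) = 44°C
50°C vs 44°C → primer 1 is higher.

Primer 1, 50°C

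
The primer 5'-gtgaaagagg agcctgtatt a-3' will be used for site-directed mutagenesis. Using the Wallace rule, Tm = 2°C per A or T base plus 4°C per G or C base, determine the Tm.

Base counts: G=7, C=2, A=7, T=5
A+T = 12, G+C = 9
Tm = 2(12) + 4(9) = 24 + 36 = 60°C

60°C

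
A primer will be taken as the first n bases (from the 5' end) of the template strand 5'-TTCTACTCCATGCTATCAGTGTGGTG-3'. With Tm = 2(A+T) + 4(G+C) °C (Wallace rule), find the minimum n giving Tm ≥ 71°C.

First 24 bases: TTCTACTCCATGCTATCAGTGTGG → Tm = 70°C (< 71°C)
First 25 bases: TTCTACTCCATGCTATCAGTGTGGT → Tm = 72°C (≥ 71°C)
Since every base adds ≥2°C, Tm only increases with n, so the threshold is first crossed at n = 25.

n = 25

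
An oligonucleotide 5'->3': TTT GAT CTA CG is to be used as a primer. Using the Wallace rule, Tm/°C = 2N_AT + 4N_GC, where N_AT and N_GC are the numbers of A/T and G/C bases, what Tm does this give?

C=2, A=2, T=5, G=2
So N_AT = 7 and N_GC = 4.
Tm = 2(7) + 4(4) = 14 + 16 = 30°C

30°C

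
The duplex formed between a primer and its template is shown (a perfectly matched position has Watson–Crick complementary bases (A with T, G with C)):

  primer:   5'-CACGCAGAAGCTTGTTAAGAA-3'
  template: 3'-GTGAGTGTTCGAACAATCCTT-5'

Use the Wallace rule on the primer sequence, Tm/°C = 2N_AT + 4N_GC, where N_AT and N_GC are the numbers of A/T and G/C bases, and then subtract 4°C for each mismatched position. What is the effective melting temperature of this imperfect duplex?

Primer base counts: A=8, T=4, G=5, C=4 → A+T=12, G+C=9
Perfect-match Tm = 2(12) + 4(9) = 24 + 36 = 60°C
Mismatches (positions where the bases are not complementary): 3 (at positions 4, 7, 18)
Effective Tm = 60 − 3×4 = 60 − 12 = 48°C

48°C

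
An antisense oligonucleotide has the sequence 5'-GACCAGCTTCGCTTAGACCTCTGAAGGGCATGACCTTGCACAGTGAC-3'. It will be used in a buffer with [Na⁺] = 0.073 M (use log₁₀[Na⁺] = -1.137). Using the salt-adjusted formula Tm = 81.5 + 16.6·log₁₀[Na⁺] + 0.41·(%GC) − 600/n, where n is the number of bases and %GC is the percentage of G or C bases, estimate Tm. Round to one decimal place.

72.5°C

Length n = 47. T=10, C=14, G=12, A=11
G+C = 26, so %GC = 26/47 × 100 = 55.319%
Salt term: 16.6 × (-1.137) = -18.874
GC term: 0.41 × 55.319 = 22.681; length term: −600/47 = −12.766
Tm = 81.5 + (-18.874) + 22.681 − 12.766 = 72.541 → 72.5°C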